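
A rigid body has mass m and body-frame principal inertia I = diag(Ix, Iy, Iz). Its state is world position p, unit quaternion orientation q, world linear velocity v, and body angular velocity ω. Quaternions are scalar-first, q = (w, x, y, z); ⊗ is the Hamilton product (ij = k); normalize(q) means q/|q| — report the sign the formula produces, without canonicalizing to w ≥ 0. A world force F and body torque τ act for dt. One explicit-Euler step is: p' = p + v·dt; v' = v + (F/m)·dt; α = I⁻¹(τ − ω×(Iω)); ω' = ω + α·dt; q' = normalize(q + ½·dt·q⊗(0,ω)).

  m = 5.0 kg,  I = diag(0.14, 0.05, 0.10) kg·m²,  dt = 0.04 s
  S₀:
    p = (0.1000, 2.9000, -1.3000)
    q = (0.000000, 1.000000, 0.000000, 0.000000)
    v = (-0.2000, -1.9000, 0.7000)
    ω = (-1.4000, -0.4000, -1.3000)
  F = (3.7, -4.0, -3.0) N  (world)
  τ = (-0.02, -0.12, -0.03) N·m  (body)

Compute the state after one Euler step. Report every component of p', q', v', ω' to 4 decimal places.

p' = (0.0920, 2.8240, -1.2720)
q' = (0.0280, 0.9992, 0.0260, -0.0080)
v' = (-0.1704, -1.9320, 0.6760)
ω' = (-1.4131, -0.5542, -1.2918)

a = F/m = (0.7400, -0.8000, -0.6000)
p' = p + v·dt = (0.0920, 2.8240, -1.2720)
v' = v + a·dt = (-0.1704, -1.9320, 0.6760)
ω×(Iω) gyroscopic = (0.0260, 0.0728, -0.0504)
angular accel α = (-0.3286, -3.8560, 0.2040)
new body rate ω' = (-1.4131, -0.5542, -1.2918)
q⊗(0,ω) = (1.4000000, 0.0000000, 1.3000000, -0.4000000)
q' = normalize(q + ½dt·q⊗(0,ω)) = (0.0280, 0.9992, 0.0260, -0.0080)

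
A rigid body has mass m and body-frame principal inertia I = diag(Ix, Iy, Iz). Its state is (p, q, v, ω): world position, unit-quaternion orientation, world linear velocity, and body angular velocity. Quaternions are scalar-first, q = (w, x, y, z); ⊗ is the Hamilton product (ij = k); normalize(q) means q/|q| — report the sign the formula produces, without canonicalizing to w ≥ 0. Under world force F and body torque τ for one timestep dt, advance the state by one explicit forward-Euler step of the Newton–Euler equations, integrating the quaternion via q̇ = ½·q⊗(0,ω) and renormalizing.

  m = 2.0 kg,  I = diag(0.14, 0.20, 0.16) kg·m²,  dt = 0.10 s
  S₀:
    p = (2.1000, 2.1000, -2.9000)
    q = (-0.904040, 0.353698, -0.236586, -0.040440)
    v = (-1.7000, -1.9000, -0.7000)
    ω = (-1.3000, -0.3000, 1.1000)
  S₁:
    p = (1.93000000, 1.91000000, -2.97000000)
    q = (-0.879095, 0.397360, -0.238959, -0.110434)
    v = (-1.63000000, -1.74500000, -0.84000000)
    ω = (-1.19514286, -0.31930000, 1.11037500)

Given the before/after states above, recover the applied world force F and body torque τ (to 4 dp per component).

v₁ − v₀ = (0.07000000, 0.15500000, -0.14000000)
m·(v₁−v₀)/dt = (1.4000, 3.1000, -2.8000)
Δω = ω₁−ω₀ = (0.10485714, -0.01930000, 0.01037500)
gyro term ω₀×Iω₀ = (0.0132, 0.0286, 0.0234)
τ = I·(Δω/dt) + ω₀×(Iω₀) = (0.1600, -0.0100, 0.0400)

F = (1.4000, 3.1000, -2.8000)
τ = (0.1600, -0.0100, 0.0400)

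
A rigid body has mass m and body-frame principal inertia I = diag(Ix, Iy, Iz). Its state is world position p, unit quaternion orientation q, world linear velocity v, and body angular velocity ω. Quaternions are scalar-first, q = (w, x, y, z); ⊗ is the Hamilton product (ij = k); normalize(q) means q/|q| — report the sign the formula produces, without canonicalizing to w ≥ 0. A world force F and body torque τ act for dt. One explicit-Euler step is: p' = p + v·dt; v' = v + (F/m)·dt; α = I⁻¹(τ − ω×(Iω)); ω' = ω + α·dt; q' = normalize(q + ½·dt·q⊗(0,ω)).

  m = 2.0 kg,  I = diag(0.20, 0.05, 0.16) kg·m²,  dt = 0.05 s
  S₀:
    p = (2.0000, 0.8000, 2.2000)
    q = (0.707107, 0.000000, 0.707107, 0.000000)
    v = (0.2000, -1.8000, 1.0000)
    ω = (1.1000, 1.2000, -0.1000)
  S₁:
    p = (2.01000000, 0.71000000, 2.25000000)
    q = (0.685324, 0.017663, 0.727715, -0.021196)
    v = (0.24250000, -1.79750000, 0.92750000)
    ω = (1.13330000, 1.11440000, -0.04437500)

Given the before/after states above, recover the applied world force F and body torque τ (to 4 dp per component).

velocity change Δv = (0.04250000, 0.00250000, -0.07250000)
applied force F = (1.7000, 0.1000, -2.9000)
ω₁ − ω₀ = (0.03330000, -0.08560000, 0.05562500)
applied torque τ = (0.1200, -0.0900, -0.0200)

F = (1.7000, 0.1000, -2.9000)
τ = (0.1200, -0.0900, -0.0200)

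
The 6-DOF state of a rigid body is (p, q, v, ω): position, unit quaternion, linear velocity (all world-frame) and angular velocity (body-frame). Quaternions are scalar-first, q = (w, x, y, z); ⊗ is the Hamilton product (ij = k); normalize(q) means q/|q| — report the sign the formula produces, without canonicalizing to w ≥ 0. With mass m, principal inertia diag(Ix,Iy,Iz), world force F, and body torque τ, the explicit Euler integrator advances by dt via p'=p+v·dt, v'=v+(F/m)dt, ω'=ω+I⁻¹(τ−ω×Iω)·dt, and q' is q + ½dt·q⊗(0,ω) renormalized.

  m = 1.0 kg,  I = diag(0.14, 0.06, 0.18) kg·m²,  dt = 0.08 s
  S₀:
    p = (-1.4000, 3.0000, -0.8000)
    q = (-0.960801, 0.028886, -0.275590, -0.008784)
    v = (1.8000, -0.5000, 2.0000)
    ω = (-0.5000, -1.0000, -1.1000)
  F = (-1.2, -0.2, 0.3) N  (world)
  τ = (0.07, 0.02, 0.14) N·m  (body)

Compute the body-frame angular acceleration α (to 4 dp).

α = (-0.4429, 0.7000, 1.0000)

gyro term ω×Iω = (0.1320, -0.0220, -0.0400)
angular accel α = (-0.4429, 0.7000, 1.0000)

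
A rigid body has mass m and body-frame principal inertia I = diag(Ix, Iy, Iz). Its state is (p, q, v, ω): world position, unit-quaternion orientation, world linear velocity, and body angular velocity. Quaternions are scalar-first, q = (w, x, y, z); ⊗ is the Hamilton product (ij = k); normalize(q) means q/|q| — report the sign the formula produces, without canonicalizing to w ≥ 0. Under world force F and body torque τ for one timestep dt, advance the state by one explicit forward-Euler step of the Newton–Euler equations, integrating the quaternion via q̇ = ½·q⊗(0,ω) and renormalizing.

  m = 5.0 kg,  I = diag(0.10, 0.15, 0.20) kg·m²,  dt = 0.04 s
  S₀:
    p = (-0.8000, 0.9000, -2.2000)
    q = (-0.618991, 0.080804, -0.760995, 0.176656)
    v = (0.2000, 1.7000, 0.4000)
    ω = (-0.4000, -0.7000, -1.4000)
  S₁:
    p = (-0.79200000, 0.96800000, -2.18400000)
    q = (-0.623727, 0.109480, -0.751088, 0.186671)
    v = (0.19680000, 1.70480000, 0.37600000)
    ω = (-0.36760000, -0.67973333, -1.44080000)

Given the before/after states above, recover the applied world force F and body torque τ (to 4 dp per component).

v₁ − v₀ = (-0.00320000, 0.00480000, -0.02400000)
F = m·Δv/dt = (-0.4000, 0.6000, -3.0000)
Δω = ω₁−ω₀ = (0.03240000, 0.02026667, -0.04080000)
I·α + gyro = (0.1300, 0.0200, -0.1900)

F = (-0.4000, 0.6000, -3.0000)
τ = (0.1300, 0.0200, -0.1900)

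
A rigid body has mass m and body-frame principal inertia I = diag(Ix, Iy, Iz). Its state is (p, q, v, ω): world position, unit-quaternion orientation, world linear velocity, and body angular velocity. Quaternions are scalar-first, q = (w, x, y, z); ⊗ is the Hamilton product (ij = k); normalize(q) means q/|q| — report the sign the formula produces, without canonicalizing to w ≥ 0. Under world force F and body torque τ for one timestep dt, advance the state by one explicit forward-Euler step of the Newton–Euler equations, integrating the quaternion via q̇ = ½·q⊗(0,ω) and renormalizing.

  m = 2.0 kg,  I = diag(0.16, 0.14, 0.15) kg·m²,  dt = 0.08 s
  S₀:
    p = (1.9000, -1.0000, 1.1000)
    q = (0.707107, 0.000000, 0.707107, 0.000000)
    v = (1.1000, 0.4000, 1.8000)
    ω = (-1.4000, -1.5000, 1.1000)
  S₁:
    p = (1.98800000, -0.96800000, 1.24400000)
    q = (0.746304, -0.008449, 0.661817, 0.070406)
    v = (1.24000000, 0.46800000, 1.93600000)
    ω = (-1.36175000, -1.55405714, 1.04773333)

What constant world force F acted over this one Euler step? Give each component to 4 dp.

v₁ − v₀ = (0.14000000, 0.06800000, 0.13600000)
F = m·Δv/dt = (3.5000, 1.7000, 3.4000)

F = (3.5000, 1.7000, 3.4000)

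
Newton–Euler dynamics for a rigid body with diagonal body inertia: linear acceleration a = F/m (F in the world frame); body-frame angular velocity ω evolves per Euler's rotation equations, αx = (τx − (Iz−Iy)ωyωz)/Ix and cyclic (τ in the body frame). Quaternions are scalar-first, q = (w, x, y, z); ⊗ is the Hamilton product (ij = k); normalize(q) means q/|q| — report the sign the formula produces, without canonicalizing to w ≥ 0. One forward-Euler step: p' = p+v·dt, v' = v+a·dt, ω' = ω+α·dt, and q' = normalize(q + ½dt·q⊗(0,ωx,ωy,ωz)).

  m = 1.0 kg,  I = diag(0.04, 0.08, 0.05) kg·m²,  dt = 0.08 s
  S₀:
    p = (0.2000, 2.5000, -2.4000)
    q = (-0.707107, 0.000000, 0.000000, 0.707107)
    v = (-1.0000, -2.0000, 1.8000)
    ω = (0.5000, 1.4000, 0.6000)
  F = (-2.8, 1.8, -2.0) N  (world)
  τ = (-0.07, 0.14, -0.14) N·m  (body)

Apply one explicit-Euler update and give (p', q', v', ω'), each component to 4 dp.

gyro term ω×Iω = (-0.0252, -0.0030, 0.0280)
(τ − ω×Iω)/I = (-1.1200, 1.7875, -3.3600)
new body rate ω' = (0.4104, 1.5430, 0.3312)
2q̇ = q⊗(0,ω) = (-0.4242642, -1.3435033, -0.6363963, -0.4242642)
updated quaternion q' = (-0.7226, -0.0536, -0.0254, 0.6887)
a = (-2.8000, 1.8000, -2.0000)
new position p' = (0.1200, 2.3400, -2.2560)
new velocity v' = (-1.2240, -1.8560, 1.6400)

p' = (0.1200, 2.3400, -2.2560)
q' = (-0.7226, -0.0536, -0.0254, 0.6887)
v' = (-1.2240, -1.8560, 1.6400)
ω' = (0.4104, 1.5430, 0.3312)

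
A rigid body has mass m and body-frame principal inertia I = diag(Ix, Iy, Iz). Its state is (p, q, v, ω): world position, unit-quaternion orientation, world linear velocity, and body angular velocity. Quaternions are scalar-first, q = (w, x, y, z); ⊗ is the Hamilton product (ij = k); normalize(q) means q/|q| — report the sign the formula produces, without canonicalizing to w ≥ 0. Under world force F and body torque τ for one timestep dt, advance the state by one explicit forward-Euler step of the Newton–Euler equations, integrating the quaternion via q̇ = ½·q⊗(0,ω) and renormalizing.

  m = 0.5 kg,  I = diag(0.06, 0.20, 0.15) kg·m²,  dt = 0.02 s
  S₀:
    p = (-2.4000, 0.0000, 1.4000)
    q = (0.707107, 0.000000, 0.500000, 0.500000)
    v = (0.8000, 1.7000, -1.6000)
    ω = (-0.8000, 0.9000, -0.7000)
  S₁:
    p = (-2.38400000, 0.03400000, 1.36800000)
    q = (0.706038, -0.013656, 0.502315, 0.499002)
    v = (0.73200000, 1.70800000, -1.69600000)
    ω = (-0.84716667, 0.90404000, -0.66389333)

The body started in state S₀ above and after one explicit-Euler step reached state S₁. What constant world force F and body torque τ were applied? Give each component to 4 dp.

F = (-1.7000, 0.2000, -2.4000)
τ = (-0.1100, -0.0100, 0.1700)

v₁ − v₀ = (-0.06800000, 0.00800000, -0.09600000)
F = m·Δv/dt = (-1.7000, 0.2000, -2.4000)
ω₁ − ω₀ = (-0.04716667, 0.00404000, 0.03610667)
precession coupling = (0.0315, -0.0504, -0.1008)
I·α + gyro = (-0.1100, -0.0100, 0.1700)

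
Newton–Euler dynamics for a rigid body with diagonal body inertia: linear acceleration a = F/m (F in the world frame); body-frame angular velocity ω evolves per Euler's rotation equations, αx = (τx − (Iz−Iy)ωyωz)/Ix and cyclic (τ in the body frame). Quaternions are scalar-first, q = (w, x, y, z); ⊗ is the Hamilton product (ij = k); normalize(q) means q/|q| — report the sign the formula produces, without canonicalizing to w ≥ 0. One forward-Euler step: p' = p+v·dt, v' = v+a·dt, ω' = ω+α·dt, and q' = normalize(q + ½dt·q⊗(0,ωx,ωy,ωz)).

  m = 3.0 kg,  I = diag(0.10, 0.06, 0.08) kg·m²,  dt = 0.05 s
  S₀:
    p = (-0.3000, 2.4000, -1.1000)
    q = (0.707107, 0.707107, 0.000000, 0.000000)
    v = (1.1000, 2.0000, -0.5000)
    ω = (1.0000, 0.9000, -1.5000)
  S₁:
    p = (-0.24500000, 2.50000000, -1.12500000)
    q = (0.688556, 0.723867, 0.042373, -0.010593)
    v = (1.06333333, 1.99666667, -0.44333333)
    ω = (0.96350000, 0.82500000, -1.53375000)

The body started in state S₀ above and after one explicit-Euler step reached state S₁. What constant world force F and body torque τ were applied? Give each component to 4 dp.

v₁ − v₀ = (-0.03666667, -0.00333333, 0.05666667)
m·(v₁−v₀)/dt = (-2.2000, -0.2000, 3.4000)
rate change Δω = (-0.03650000, -0.07500000, -0.03375000)
precession coupling = (-0.0270, -0.0300, -0.0360)
I·α + gyro = (-0.1000, -0.1200, -0.0900)

F = (-2.2000, -0.2000, 3.4000)
τ = (-0.1000, -0.1200, -0.0900)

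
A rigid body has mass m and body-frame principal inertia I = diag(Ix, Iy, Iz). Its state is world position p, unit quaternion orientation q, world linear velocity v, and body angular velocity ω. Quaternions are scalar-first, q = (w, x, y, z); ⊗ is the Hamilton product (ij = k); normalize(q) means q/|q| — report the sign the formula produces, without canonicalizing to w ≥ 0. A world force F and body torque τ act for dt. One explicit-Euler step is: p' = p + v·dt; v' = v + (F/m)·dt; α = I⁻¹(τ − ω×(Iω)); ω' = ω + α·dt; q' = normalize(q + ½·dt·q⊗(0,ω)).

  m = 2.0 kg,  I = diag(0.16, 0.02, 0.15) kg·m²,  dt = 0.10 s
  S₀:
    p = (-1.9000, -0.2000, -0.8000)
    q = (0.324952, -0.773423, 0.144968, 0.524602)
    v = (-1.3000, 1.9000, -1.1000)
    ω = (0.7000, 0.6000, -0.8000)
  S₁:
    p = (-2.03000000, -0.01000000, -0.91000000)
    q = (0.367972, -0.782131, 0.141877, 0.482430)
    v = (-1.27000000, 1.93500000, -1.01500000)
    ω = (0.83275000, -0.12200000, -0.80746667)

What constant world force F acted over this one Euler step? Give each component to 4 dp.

v₁ − v₀ = (0.03000000, 0.03500000, 0.08500000)
F = m·Δv/dt = (0.6000, 0.7000, 1.7000)

F = (0.6000, 0.7000, 1.7000)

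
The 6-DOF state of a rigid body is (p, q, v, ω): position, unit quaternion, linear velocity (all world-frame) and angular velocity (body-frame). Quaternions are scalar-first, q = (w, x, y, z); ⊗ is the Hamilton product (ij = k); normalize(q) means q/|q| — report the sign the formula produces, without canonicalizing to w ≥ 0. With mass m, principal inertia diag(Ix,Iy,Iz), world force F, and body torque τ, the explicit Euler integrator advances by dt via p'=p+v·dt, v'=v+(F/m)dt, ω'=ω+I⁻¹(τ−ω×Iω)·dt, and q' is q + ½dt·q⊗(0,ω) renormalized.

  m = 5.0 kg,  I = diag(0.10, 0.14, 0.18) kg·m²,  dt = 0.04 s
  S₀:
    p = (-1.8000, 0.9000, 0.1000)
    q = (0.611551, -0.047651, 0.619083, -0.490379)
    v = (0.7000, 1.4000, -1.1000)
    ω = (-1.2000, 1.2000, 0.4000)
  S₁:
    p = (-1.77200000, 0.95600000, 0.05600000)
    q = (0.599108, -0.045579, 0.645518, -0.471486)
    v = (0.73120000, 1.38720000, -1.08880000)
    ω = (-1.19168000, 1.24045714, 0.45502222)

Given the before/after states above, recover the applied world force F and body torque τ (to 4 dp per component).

ω₁ − ω₀ = (0.00832000, 0.04045714, 0.05502222)
precession coupling = (0.0192, 0.0384, -0.0576)
I·α + gyro = (0.0400, 0.1800, 0.1900)
velocity change Δv = (0.03120000, -0.01280000, 0.01120000)
applied force F = (3.9000, -1.6000, 1.4000)

F = (3.9000, -1.6000, 1.4000)
τ = (0.0400, 0.1800, 0.1900)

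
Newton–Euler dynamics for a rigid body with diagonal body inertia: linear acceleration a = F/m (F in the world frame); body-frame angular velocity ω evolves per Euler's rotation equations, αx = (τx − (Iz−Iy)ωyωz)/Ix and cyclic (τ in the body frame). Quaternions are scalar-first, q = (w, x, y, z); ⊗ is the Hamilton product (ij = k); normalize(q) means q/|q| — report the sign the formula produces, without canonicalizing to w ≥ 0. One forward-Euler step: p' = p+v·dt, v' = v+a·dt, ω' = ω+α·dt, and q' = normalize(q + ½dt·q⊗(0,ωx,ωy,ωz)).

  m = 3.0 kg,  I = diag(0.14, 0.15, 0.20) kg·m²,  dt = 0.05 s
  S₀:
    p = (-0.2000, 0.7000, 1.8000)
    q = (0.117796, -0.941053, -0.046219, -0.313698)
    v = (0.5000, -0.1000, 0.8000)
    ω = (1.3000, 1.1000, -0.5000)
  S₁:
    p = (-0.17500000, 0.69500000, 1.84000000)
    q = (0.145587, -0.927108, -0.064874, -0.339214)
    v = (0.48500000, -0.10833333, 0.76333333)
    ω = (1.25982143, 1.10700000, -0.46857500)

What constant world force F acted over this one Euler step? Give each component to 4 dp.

velocity change Δv = (-0.01500000, -0.00833333, -0.03666667)
m·(v₁−v₀)/dt = (-0.9000, -0.5000, -2.2000)

F = (-0.9000, -0.5000, -2.2000)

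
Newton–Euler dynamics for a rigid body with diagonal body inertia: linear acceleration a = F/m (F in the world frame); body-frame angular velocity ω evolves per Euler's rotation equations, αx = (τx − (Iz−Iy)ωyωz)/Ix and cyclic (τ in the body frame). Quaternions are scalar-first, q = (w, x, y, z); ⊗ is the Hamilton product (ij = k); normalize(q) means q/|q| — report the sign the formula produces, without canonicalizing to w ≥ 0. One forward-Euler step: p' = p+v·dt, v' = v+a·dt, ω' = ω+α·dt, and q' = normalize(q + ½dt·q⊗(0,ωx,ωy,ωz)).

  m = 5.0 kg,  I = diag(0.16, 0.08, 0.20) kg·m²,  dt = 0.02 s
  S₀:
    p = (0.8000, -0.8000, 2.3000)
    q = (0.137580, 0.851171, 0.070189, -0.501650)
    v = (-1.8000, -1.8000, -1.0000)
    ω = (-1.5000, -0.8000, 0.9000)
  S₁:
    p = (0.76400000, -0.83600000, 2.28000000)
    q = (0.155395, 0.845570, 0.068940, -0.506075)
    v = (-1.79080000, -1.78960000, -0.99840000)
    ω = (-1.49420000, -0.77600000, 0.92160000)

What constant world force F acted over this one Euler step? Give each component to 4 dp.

F = (2.3000, 2.6000, 0.4000)

Δv = v₁−v₀ = (0.00920000, 0.01040000, 0.00160000)
m·(v₁−v₀)/dt = (2.3000, 2.6000, 0.4000)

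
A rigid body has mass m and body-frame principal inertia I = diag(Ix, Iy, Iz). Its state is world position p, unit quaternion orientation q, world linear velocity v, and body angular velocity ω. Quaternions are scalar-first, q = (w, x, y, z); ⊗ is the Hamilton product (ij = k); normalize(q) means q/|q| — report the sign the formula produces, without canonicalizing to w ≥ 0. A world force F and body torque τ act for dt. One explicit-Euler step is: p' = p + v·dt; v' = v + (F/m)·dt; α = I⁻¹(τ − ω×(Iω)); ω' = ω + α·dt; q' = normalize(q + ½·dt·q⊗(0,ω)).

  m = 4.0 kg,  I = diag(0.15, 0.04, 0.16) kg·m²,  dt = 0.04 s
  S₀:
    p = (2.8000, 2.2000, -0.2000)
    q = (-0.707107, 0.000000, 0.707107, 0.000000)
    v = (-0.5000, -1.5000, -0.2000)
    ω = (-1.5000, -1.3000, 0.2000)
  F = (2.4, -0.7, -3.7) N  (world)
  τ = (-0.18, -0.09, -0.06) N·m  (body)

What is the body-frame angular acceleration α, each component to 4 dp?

gyro term ω×Iω = (-0.0312, 0.0030, -0.2145)
α = I⁻¹(τ − ω×Iω) = (-0.9920, -2.3250, 0.9656)

α = (-0.9920, -2.3250, 0.9656)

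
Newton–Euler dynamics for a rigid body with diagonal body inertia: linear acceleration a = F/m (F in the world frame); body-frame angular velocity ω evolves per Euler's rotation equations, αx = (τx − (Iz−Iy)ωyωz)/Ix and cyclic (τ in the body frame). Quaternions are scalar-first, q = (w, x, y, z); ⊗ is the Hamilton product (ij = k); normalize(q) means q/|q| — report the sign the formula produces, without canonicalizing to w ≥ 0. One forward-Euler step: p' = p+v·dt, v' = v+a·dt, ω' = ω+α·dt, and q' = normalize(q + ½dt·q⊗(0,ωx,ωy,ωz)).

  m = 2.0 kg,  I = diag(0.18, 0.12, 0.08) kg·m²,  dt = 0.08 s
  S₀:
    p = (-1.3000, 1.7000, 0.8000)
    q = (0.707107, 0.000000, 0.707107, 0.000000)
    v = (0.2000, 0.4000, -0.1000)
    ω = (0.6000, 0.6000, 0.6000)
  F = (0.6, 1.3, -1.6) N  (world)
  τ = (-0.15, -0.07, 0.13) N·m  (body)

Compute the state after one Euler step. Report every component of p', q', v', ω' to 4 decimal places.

angular accel α = (-0.7533, -0.8833, 1.8950)
ω' = ω + α·dt = (0.5397, 0.5293, 0.7516)
q⊗(0,ω) = (-0.4242642, 0.8485284, 0.4242642, 0.0000000)
updated quaternion q' = (0.6895, 0.0339, 0.7235, 0.0000)
a = F/m = (0.3000, 0.6500, -0.8000)
p + v·dt = (-1.2840, 1.7320, 0.7920)
v' = v + a·dt = (0.2240, 0.4520, -0.1640)

p' = (-1.2840, 1.7320, 0.7920)
q' = (0.6895, 0.0339, 0.7235, 0.0000)
v' = (0.2240, 0.4520, -0.1640)
ω' = (0.5397, 0.5293, 0.7516)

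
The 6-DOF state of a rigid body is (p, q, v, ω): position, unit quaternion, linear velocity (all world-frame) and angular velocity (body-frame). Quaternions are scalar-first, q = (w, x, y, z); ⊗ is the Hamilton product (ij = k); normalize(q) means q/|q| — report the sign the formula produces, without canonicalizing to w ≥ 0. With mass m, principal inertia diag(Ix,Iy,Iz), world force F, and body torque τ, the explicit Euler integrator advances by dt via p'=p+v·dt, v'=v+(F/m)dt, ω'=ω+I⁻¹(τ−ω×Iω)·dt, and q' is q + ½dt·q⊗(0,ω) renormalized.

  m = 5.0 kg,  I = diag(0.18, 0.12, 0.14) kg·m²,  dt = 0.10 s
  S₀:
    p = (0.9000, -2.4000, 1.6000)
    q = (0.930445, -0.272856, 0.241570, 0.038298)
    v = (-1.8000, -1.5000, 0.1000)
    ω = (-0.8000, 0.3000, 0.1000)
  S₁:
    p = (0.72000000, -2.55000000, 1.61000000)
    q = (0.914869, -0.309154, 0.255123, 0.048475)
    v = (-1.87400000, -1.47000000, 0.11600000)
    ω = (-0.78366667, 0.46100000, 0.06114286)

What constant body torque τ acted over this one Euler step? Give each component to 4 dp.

τ = (0.0300, 0.1900, -0.0400)

rate change Δω = (0.01633333, 0.16100000, -0.03885714)
gyro term ω₀×Iω₀ = (0.0006, -0.0032, 0.0144)
I·α + gyro = (0.0300, 0.1900, -0.0400)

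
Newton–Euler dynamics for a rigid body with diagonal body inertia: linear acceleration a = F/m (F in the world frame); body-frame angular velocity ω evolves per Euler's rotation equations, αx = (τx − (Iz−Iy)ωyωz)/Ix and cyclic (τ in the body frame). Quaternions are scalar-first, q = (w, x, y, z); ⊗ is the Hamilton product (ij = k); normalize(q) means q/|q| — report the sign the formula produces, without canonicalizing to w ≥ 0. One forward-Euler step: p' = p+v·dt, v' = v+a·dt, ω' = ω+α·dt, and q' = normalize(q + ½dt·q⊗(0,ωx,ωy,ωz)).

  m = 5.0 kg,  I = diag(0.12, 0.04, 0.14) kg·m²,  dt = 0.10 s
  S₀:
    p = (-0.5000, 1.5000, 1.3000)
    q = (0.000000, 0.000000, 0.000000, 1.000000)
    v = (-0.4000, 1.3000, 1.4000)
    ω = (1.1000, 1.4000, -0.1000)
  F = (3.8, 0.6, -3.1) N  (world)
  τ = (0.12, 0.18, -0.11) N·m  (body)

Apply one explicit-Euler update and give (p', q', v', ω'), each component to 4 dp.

p' = (-0.5400, 1.6300, 1.4400)
q' = (0.0050, -0.0697, 0.0548, 0.9960)
v' = (-0.3240, 1.3120, 1.3380)
ω' = (1.2117, 1.8445, -0.0906)

gyro term ω×Iω = (-0.0140, 0.0022, -0.1232)
(τ − ω×Iω)/I = (1.1167, 4.4450, 0.0943)
ω' = ω + α·dt = (1.2117, 1.8445, -0.0906)
q⊗(0,ω) = (0.1000000, -1.4000000, 1.1000000, 0.0000000)
q' = normalize(q + ½dt·q⊗(0,ω)) = (0.0050, -0.0697, 0.0548, 0.9960)
a = (0.7600, 0.1200, -0.6200)
p + v·dt = (-0.5400, 1.6300, 1.4400)
new velocity v' = (-0.3240, 1.3120, 1.3380)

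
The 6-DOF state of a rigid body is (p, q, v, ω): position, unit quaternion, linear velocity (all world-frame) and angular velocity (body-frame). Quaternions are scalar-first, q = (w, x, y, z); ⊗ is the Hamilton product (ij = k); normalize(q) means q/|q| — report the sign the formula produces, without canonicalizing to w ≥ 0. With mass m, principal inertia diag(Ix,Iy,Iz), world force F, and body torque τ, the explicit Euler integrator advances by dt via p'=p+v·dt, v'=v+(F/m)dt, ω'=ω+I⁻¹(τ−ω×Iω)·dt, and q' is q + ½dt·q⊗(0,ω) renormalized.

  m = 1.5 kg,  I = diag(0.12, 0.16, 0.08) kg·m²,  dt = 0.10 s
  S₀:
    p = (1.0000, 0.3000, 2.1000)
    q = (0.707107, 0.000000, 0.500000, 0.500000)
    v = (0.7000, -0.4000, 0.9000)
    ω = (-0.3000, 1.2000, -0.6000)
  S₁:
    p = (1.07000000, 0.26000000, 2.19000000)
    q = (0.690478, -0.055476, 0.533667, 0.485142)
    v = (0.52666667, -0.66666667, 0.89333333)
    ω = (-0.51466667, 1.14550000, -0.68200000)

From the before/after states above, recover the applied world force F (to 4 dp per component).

v₁ − v₀ = (-0.17333333, -0.26666667, -0.00666667)
applied force F = (-2.6000, -4.0000, -0.1000)

F = (-2.6000, -4.0000, -0.1000)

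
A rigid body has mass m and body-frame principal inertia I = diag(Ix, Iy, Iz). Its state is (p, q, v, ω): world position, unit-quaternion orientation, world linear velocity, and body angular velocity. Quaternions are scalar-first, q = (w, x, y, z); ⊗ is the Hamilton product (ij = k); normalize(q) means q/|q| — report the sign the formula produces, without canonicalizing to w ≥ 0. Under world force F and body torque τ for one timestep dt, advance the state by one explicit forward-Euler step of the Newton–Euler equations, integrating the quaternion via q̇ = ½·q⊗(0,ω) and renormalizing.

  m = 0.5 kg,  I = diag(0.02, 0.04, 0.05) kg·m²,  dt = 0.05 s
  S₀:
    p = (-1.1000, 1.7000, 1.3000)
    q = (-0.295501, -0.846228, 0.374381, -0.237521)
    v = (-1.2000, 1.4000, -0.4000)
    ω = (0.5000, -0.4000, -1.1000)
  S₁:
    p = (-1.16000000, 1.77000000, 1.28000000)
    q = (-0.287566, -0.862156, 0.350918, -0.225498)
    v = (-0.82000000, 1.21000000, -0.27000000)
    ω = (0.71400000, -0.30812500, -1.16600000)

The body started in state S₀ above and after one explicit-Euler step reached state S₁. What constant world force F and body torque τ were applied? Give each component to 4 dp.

F = (3.8000, -1.9000, 1.3000)
τ = (0.0900, 0.0900, -0.0700)

v₁ − v₀ = (0.38000000, -0.19000000, 0.13000000)
F = m·Δv/dt = (3.8000, -1.9000, 1.3000)
ω₁ − ω₀ = (0.21400000, 0.09187500, -0.06600000)
ω₀×(Iω₀) = (0.0044, 0.0165, -0.0040)
I·α + gyro = (0.0900, 0.0900, -0.0700)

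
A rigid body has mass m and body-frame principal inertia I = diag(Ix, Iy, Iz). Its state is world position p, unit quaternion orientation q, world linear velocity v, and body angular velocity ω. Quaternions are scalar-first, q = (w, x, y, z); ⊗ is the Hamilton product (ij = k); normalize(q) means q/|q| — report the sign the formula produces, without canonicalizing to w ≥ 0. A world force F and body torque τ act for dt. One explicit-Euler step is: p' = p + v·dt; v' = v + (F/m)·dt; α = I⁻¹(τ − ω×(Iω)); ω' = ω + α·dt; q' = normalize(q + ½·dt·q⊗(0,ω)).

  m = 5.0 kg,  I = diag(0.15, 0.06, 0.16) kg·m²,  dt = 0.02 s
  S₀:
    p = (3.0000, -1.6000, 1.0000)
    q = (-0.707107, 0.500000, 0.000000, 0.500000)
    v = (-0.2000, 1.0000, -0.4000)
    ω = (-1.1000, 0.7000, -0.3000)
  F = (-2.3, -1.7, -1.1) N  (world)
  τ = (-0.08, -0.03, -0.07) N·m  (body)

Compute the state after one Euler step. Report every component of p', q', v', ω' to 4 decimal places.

p' = (2.9960, -1.5800, 0.9920)
q' = (-0.7000, 0.5042, -0.0089, 0.5056)
v' = (-0.2092, 0.9932, -0.4044)
ω' = (-1.1079, 0.6911, -0.3174)

p' = p + v·dt = (2.9960, -1.5800, 0.9920)
v + (F/m)dt = (-0.2092, 0.9932, -0.4044)
ω×(Iω) gyroscopic = (-0.0210, -0.0033, 0.0693)
(τ − ω×Iω)/I = (-0.3933, -0.4450, -0.8706)
new body rate ω' = (-1.1079, 0.6911, -0.3174)
2q̇ = q⊗(0,ω) = (0.7000000, 0.4278177, -0.8949749, 0.5621321)
updated quaternion q' = (-0.7000, 0.5042, -0.0089, 0.5056)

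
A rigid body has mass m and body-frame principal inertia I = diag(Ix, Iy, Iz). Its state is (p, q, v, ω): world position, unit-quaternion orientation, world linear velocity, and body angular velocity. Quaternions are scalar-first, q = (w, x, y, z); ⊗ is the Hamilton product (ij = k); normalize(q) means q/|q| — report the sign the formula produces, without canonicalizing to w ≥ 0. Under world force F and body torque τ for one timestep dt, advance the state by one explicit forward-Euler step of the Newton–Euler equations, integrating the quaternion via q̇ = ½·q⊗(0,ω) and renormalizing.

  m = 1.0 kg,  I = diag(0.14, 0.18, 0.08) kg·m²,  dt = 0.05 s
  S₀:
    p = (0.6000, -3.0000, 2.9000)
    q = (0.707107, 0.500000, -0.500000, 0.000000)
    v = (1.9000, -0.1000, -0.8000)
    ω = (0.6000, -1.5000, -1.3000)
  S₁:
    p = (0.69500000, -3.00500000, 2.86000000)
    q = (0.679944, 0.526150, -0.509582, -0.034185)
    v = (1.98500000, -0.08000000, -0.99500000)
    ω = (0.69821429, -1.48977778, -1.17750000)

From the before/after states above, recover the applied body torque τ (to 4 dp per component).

τ = (0.0800, -0.0100, 0.1600)

ω₁ − ω₀ = (0.09821429, 0.01022222, 0.12250000)
τ = I·(Δω/dt) + ω₀×(Iω₀) = (0.0800, -0.0100, 0.1600)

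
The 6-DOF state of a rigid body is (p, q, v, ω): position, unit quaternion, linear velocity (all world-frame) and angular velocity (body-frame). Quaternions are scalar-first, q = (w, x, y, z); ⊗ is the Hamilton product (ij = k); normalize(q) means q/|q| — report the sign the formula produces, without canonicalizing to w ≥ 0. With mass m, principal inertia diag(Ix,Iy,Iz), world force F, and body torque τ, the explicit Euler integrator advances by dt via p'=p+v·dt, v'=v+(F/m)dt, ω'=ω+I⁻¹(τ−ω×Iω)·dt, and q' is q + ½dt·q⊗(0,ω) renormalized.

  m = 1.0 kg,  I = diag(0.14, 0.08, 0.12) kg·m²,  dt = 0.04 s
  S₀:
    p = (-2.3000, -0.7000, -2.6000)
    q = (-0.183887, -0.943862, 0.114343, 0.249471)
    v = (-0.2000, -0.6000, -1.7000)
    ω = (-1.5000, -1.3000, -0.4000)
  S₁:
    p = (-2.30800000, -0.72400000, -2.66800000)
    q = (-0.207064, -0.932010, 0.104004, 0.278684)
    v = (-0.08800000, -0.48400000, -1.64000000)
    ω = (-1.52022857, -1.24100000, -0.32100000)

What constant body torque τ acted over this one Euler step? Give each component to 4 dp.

τ = (-0.0500, 0.1300, 0.1200)

rate change Δω = (-0.02022857, 0.05900000, 0.07900000)
precession coupling = (0.0208, 0.0120, -0.1170)
τ = I·(Δω/dt) + ω₀×(Iω₀) = (-0.0500, 0.1300, 0.1200)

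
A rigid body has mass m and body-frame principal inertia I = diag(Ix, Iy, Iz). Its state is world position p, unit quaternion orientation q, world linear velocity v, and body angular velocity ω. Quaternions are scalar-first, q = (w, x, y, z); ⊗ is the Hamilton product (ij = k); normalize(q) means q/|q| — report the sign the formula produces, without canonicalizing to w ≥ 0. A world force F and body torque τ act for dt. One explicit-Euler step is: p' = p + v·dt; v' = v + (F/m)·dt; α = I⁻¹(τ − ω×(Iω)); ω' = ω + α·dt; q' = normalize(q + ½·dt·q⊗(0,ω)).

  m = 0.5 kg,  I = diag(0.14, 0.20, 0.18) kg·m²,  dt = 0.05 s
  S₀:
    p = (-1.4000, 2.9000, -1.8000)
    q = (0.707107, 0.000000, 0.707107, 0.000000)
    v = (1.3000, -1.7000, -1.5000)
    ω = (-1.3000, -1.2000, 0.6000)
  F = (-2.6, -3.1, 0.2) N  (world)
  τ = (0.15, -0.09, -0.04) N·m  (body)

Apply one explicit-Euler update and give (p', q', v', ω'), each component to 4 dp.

p' = (-1.3350, 2.8150, -1.8750)
q' = (0.7275, -0.0124, 0.6851, 0.0336)
v' = (1.0400, -2.0100, -1.4800)
ω' = (-1.2516, -1.2303, 0.5629)

p' = p + v·dt = (-1.3350, 2.8150, -1.8750)
v' = v + a·dt = (1.0400, -2.0100, -1.4800)
ω×(Iω) gyroscopic = (0.0144, 0.0312, 0.0936)
α = I⁻¹(τ − ω×Iω) = (0.9686, -0.6060, -0.7422)
new body rate ω' = (-1.2516, -1.2303, 0.5629)
2q̇ = q⊗(0,ω) = (0.8485284, -0.4949749, -0.8485284, 1.3435033)
q' = normalize(q + ½dt·q⊗(0,ω)) = (0.7275, -0.0124, 0.6851, 0.0336)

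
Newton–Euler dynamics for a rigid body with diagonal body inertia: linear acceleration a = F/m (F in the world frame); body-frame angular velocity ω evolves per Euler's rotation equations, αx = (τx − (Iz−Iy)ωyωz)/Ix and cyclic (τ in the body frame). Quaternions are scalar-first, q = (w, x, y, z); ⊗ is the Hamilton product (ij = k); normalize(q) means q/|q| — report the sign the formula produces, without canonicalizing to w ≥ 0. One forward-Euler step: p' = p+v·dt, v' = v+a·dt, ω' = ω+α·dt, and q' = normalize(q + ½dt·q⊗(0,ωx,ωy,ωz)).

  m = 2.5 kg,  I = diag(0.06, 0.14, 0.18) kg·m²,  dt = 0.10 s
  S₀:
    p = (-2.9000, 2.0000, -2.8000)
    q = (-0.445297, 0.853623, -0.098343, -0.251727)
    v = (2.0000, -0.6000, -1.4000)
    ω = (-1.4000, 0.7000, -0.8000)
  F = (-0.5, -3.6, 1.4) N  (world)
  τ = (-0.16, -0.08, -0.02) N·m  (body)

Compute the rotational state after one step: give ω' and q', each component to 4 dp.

ω' = (-1.6293, 0.7389, -0.7676)
q' = (-0.3907, 0.8941, -0.0619, -0.2101)

gyro term ω×Iω = (-0.0224, -0.1344, -0.0784)
(τ − ω×Iω)/I = (-2.2933, 0.3886, 0.3244)
ω' = ω + α·dt = (-1.6293, 0.7389, -0.7676)
Hamilton product q⊗(0,ω) = (1.0625307, 0.8782991, 0.7236083, 0.8160935)
q + ½dt·q⊗(0,ω), renormalized = (-0.3907, 0.8941, -0.0619, -0.2101)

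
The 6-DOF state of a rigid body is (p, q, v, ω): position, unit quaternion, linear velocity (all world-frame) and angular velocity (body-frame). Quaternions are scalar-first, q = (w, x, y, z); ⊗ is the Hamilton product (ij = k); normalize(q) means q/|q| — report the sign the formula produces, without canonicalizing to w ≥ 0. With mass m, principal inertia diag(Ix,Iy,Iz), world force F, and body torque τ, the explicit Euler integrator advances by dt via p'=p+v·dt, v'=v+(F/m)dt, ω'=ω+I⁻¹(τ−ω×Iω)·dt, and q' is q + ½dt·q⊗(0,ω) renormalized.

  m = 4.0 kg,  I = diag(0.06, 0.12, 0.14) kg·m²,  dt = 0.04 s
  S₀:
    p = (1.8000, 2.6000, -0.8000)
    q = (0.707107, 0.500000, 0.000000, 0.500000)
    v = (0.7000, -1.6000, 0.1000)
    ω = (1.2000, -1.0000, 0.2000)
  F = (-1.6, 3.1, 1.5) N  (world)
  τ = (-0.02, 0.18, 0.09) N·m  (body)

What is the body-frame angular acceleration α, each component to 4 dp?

ω×(Iω) gyroscopic = (-0.0040, -0.0192, -0.0720)
(τ − ω×Iω)/I = (-0.2667, 1.6600, 1.1571)

α = (-0.2667, 1.6600, 1.1571)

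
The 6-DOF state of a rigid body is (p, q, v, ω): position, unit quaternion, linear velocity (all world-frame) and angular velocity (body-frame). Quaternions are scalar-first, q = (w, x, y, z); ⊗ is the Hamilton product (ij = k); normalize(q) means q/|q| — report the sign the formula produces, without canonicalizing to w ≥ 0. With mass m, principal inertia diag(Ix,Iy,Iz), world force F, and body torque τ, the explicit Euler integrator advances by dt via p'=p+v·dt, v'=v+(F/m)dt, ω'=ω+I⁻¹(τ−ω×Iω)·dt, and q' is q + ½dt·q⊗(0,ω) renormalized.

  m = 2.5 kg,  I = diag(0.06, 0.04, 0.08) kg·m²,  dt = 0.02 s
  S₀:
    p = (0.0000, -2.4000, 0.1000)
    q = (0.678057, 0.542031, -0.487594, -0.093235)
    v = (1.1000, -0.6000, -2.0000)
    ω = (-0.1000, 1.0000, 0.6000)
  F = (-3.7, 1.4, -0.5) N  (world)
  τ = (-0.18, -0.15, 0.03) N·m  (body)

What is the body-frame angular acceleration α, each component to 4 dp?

α = (-3.4000, -3.7800, 0.3500)

ω×(Iω) gyroscopic = (0.0240, 0.0012, 0.0020)
α = I⁻¹(τ − ω×Iω) = (-3.4000, -3.7800, 0.3500)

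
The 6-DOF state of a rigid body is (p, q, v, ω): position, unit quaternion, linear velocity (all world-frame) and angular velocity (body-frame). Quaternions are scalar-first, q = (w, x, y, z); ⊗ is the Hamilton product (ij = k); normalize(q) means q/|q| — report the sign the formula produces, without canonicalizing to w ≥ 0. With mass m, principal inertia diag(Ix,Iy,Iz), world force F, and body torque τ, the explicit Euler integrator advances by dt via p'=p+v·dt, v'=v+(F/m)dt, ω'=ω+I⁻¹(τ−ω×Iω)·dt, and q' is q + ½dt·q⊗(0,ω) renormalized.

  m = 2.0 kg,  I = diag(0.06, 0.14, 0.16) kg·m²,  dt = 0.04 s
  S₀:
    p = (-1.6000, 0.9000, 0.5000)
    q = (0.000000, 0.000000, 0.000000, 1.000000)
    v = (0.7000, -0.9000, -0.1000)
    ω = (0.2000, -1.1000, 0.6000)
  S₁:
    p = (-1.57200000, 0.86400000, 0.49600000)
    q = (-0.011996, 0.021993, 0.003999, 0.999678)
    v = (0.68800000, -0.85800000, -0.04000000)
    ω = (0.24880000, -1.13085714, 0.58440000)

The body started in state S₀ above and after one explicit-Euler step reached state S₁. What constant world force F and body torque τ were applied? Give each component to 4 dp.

rate change Δω = (0.04880000, -0.03085714, -0.01560000)
precession coupling = (-0.0132, -0.0120, -0.0176)
applied torque τ = (0.0600, -0.1200, -0.0800)
Δv = v₁−v₀ = (-0.01200000, 0.04200000, 0.06000000)
m·(v₁−v₀)/dt = (-0.6000, 2.1000, 3.0000)

F = (-0.6000, 2.1000, 3.0000)
τ = (0.0600, -0.1200, -0.0800)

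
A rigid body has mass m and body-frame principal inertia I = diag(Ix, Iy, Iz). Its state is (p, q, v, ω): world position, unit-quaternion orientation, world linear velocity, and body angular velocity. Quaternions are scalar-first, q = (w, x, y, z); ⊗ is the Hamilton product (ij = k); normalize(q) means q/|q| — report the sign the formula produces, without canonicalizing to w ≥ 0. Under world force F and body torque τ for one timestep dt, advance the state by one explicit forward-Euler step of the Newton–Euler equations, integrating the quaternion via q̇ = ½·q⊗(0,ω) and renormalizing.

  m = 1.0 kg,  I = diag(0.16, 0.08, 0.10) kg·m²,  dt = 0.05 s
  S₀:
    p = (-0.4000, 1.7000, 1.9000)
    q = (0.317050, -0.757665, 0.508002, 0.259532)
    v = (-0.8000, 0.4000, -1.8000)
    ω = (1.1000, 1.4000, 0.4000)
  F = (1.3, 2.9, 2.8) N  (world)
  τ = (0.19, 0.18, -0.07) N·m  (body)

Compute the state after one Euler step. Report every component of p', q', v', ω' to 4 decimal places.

a = F/m = (1.3000, 2.9000, 2.8000)
new position p' = (-0.4400, 1.7200, 1.8100)
new velocity v' = (-0.7350, 0.5450, -1.6600)
precession coupling ω×(Iω) = (0.0112, 0.0264, -0.1232)
(τ − ω×Iω)/I = (1.1175, 1.9200, 0.5320)
ω + α·dt = (1.1559, 1.4960, 0.4266)
Hamilton product q⊗(0,ω) = (0.0184159, 0.1886110, 1.0324212, -1.4927132)
updated quaternion q' = (0.3172, -0.7522, 0.5333, 0.2220)

p' = (-0.4400, 1.7200, 1.8100)
q' = (0.3172, -0.7522, 0.5333, 0.2220)
v' = (-0.7350, 0.5450, -1.6600)
ω' = (1.1559, 1.4960, 0.4266)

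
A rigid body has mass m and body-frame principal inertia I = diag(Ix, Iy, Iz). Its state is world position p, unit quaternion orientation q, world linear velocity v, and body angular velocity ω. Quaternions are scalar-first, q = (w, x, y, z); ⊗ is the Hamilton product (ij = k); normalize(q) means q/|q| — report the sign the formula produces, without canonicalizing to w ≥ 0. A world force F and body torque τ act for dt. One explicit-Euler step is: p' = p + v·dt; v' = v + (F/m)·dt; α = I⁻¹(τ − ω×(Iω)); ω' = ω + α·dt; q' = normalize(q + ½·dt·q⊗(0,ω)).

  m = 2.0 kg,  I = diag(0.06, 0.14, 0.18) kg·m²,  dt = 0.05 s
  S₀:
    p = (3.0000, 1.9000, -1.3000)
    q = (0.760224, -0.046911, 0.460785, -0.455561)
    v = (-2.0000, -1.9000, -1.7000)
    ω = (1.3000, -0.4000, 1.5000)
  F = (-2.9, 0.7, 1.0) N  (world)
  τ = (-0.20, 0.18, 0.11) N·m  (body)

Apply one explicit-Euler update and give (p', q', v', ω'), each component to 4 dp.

new position p' = (2.9000, 1.8050, -1.3850)
new velocity v' = (-2.0725, -1.8825, -1.6750)
precession coupling ω×(Iω) = (-0.0240, -0.2340, -0.0416)
α = I⁻¹(τ − ω×Iω) = (-2.9333, 2.9571, 0.8422)
ω + α·dt = (1.1533, -0.2521, 1.5421)
Hamilton product q⊗(0,ω) = (0.9286398, 1.4972443, -0.8259524, 0.5600799)
q + ½dt·q⊗(0,ω), renormalized = (0.7824, -0.0095, 0.4396, -0.4410)

p' = (2.9000, 1.8050, -1.3850)
q' = (0.7824, -0.0095, 0.4396, -0.4410)
v' = (-2.0725, -1.8825, -1.6750)
ω' = (1.1533, -0.2521, 1.5421)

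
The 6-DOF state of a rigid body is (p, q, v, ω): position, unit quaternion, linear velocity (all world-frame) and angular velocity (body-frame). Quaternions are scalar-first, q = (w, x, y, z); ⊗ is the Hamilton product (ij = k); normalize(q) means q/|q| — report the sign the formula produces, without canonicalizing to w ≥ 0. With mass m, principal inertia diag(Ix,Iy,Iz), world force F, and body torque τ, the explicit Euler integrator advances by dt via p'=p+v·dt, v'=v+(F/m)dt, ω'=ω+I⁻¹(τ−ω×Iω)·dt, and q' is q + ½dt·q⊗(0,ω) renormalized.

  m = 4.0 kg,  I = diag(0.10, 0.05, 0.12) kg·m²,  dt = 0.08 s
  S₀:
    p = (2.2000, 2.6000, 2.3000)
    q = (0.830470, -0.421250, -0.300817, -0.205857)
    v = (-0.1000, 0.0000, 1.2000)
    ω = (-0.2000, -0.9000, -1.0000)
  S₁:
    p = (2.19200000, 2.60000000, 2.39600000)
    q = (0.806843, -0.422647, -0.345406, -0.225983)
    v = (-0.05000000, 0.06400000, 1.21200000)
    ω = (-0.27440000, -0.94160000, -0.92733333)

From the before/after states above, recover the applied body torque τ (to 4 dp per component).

Δω = ω₁−ω₀ = (-0.07440000, -0.04160000, 0.07266667)
gyro term ω₀×Iω₀ = (0.0630, -0.0040, -0.0090)
τ = I·(Δω/dt) + ω₀×(Iω₀) = (-0.0300, -0.0300, 0.1000)

τ = (-0.0300, -0.0300, 0.1000)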